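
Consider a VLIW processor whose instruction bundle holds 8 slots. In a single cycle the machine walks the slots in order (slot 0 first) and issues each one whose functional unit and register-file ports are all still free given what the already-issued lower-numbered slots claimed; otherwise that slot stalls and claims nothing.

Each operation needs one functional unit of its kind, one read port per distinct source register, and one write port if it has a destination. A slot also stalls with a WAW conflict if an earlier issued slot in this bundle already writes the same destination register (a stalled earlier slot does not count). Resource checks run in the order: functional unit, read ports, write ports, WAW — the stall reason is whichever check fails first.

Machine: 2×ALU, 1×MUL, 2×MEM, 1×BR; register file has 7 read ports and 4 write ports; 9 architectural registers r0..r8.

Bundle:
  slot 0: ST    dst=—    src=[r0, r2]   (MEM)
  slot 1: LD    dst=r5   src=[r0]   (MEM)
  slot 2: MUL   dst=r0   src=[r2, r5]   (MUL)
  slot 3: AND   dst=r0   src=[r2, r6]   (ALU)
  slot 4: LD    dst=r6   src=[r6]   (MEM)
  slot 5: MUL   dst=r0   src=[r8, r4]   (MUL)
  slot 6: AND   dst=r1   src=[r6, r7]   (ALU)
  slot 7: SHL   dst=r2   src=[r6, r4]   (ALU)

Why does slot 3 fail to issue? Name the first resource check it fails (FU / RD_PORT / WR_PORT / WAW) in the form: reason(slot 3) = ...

slot 0 (MEM): ISSUE — free A2,Mu1,Ld1,B1 rp5 wp4
slot 1 (MEM): ISSUE — free A2,Mu1,Ld0,B1 rp4 wp3
slot 2 (MUL): ISSUE — free A2,Mu0,Ld0,B1 rp2 wp2
slot 3 (ALU): stall WAW — free A2,Mu0,Ld0,B1 rp2 wp2
slot 4 (MEM): stall FU — free A2,Mu0,Ld0,B1 rp2 wp2
slot 5 (MUL): stall FU — free A2,Mu0,Ld0,B1 rp2 wp2
slot 6 (ALU): ISSUE — free A1,Mu0,Ld0,B1 rp0 wp1
slot 7 (ALU): stall RD_PORT — free A1,Mu0,Ld0,B1 rp0 wp1

reason(slot 3) = WAW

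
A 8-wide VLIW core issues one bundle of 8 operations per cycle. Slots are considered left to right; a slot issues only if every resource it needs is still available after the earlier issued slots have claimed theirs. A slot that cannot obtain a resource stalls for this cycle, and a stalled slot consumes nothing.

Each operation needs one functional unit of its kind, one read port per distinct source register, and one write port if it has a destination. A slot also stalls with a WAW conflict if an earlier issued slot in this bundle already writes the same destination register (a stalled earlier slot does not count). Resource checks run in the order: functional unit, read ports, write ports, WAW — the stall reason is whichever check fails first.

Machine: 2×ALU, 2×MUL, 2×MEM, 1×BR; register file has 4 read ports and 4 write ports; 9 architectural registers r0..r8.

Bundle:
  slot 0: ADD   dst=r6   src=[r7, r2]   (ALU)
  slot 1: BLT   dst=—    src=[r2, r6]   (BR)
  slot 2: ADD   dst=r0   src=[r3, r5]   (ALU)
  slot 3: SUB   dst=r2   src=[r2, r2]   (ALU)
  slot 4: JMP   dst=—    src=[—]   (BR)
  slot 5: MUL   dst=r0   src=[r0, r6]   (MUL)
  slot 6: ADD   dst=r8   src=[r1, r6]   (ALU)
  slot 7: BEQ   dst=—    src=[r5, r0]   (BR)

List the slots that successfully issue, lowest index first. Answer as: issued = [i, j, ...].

issued = [0, 1]

  0. ALU→r6 ⇒ go  {1A/2Mu/2Ld/1B | 2r 3w}
  1. BR ⇒ go  {1A/2Mu/2Ld/0B | 0r 3w}
  2. ALU→r0 ⇒ no(RD_PORT)  {1A/2Mu/2Ld/0B | 0r 3w}
  3. ALU→r2 ⇒ no(RD_PORT)  {1A/2Mu/2Ld/0B | 0r 3w}
  4. BR ⇒ no(FU)  {1A/2Mu/2Ld/0B | 0r 3w}
  5. MUL→r0 ⇒ no(RD_PORT)  {1A/2Mu/2Ld/0B | 0r 3w}
  6. ALU→r8 ⇒ no(RD_PORT)  {1A/2Mu/2Ld/0B | 0r 3w}
  7. BR ⇒ no(FU)  {1A/2Mu/2Ld/0B | 0r 3w}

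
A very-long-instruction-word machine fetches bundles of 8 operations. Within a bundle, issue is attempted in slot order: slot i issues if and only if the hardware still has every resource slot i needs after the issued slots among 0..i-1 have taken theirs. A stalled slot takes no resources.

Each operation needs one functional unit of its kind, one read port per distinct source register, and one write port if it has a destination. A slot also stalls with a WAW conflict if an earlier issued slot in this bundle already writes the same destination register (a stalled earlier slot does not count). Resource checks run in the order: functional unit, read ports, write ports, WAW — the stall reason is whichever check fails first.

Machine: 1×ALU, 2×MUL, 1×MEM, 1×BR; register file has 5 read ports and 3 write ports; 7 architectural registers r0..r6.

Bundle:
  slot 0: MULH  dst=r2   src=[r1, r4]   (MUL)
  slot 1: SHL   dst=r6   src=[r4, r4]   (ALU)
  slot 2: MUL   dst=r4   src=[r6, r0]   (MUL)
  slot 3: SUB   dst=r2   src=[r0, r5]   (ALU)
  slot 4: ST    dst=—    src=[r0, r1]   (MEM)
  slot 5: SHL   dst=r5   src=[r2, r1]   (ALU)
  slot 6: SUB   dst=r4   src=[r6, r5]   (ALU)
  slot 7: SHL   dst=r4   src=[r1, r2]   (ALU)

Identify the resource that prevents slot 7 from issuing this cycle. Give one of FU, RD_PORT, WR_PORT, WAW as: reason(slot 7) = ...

reason(slot 7) = FU

slot 0 (MUL): ISSUE — free A1,Mu1,Ld1,B1 rp3 wp2
slot 1 (ALU): ISSUE — free A0,Mu1,Ld1,B1 rp2 wp1
slot 2 (MUL): ISSUE — free A0,Mu0,Ld1,B1 rp0 wp0
slot 3 (ALU): stall FU — free A0,Mu0,Ld1,B1 rp0 wp0
slot 4 (MEM): stall RD_PORT — free A0,Mu0,Ld1,B1 rp0 wp0
slot 5 (ALU): stall FU — free A0,Mu0,Ld1,B1 rp0 wp0
slot 6 (ALU): stall FU — free A0,Mu0,Ld1,B1 rp0 wp0
slot 7 (ALU): stall FU — free A0,Mu0,Ld1,B1 rp0 wp0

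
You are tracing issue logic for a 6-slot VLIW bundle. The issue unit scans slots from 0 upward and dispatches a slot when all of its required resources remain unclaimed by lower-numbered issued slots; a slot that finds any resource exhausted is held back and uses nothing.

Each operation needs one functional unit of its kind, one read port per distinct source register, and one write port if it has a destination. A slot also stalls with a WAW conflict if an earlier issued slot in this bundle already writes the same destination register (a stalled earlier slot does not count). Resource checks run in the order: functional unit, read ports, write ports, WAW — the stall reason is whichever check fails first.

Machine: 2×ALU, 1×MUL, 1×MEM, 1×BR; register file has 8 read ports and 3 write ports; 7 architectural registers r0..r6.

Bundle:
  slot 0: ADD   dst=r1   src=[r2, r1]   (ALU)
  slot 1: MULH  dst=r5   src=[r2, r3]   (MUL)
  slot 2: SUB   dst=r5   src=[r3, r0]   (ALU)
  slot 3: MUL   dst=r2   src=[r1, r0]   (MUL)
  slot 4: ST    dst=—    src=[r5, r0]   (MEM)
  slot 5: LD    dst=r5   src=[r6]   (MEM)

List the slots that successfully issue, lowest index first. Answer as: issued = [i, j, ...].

issued = [0, 1, 4]

slot 0 (ALU): ISSUE — free A1,Mu1,Ld1,B1 rp6 wp2
slot 1 (MUL): ISSUE — free A1,Mu0,Ld1,B1 rp4 wp1
slot 2 (ALU): stall WAW — free A1,Mu0,Ld1,B1 rp4 wp1
slot 3 (MUL): stall FU — free A1,Mu0,Ld1,B1 rp4 wp1
slot 4 (MEM): ISSUE — free A1,Mu0,Ld0,B1 rp2 wp1
slot 5 (MEM): stall FU — free A1,Mu0,Ld0,B1 rp2 wp1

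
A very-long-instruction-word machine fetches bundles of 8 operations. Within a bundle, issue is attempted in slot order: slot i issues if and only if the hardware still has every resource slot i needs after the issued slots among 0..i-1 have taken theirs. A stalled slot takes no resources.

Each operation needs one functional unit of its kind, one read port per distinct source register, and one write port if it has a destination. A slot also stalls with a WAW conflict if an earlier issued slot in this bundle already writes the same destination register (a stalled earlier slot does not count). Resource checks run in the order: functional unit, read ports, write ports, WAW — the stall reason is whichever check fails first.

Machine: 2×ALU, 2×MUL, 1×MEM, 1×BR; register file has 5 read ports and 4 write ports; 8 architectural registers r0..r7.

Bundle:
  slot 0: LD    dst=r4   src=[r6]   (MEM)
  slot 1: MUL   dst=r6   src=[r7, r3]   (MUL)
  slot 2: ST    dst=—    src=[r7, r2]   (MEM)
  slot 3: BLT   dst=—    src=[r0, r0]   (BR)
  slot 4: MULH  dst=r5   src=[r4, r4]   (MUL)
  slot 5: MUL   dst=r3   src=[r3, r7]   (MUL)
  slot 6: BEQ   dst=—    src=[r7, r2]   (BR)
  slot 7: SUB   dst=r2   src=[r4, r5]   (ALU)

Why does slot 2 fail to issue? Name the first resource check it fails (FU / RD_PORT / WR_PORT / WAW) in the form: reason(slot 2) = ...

reason(slot 2) = FU

[0] MEM needs rd=1 wr=1: ok; after: ALU=2 MUL=2 MEM=0 BR=1, R=4, W=3
[1] MUL needs rd=2 wr=1: ok; after: ALU=2 MUL=1 MEM=0 BR=1, R=2, W=2
[2] MEM needs rd=2 wr=0: FU; after: ALU=2 MUL=1 MEM=0 BR=1, R=2, W=2
[3] BR needs rd=1 wr=0: ok; after: ALU=2 MUL=1 MEM=0 BR=0, R=1, W=2
[4] MUL needs rd=1 wr=1: ok; after: ALU=2 MUL=0 MEM=0 BR=0, R=0, W=1
[5] MUL needs rd=2 wr=1: FU; after: ALU=2 MUL=0 MEM=0 BR=0, R=0, W=1
[6] BR needs rd=2 wr=0: FU; after: ALU=2 MUL=0 MEM=0 BR=0, R=0, W=1
[7] ALU needs rd=2 wr=1: RD_PORT; after: ALU=2 MUL=0 MEM=0 BR=0, R=0, W=1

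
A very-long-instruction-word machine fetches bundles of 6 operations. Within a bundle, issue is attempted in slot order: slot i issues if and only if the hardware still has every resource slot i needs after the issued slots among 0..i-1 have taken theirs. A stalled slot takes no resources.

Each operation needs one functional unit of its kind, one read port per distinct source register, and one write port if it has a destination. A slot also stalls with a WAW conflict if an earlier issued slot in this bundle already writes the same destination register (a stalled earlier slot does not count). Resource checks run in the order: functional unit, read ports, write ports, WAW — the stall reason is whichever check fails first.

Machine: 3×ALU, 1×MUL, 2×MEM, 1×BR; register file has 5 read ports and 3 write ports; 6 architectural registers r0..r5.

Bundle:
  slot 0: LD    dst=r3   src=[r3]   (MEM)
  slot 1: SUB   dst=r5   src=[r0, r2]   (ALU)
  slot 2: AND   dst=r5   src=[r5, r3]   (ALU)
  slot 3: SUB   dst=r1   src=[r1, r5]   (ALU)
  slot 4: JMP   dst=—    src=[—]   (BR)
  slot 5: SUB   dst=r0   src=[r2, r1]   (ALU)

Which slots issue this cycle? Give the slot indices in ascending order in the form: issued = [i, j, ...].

(0) want 1×MEM +1rd +1wr — yes → AL3|MU1|ME1|BR1|rd4|wr2
(1) want 1×ALU +2rd +1wr — yes → AL2|MU1|ME1|BR1|rd2|wr1
(2) want 1×ALU +2rd +1wr — WAW → AL2|MU1|ME1|BR1|rd2|wr1
(3) want 1×ALU +2rd +1wr — yes → AL1|MU1|ME1|BR1|rd0|wr0
(4) want 1×BR +0rd +0wr — yes → AL1|MU1|ME1|BR0|rd0|wr0
(5) want 1×ALU +2rd +1wr — RD_PORT → AL1|MU1|ME1|BR0|rd0|wr0

issued = [0, 1, 3, 4]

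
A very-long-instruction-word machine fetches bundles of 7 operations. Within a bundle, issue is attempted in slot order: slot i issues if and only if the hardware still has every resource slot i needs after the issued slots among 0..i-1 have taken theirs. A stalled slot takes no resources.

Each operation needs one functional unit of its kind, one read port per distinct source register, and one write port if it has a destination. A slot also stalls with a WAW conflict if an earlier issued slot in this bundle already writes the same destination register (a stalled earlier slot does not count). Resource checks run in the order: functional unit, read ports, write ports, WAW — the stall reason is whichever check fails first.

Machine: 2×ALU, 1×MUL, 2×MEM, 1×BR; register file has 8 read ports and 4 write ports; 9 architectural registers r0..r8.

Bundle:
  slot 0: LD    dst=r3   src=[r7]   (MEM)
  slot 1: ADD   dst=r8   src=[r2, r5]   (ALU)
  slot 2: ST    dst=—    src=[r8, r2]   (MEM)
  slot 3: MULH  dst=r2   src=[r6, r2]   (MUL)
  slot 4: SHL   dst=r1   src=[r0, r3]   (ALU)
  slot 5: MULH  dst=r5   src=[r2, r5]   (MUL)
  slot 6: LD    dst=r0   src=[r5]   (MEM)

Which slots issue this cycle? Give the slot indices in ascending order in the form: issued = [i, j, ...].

slot 0 (MEM): ISSUE — free A2,Mu1,Ld1,B1 rp7 wp3
slot 1 (ALU): ISSUE — free A1,Mu1,Ld1,B1 rp5 wp2
slot 2 (MEM): ISSUE — free A1,Mu1,Ld0,B1 rp3 wp2
slot 3 (MUL): ISSUE — free A1,Mu0,Ld0,B1 rp1 wp1
slot 4 (ALU): stall RD_PORT — free A1,Mu0,Ld0,B1 rp1 wp1
slot 5 (MUL): stall FU — free A1,Mu0,Ld0,B1 rp1 wp1
slot 6 (MEM): stall FU — free A1,Mu0,Ld0,B1 rp1 wp1

issued = [0, 1, 2, 3]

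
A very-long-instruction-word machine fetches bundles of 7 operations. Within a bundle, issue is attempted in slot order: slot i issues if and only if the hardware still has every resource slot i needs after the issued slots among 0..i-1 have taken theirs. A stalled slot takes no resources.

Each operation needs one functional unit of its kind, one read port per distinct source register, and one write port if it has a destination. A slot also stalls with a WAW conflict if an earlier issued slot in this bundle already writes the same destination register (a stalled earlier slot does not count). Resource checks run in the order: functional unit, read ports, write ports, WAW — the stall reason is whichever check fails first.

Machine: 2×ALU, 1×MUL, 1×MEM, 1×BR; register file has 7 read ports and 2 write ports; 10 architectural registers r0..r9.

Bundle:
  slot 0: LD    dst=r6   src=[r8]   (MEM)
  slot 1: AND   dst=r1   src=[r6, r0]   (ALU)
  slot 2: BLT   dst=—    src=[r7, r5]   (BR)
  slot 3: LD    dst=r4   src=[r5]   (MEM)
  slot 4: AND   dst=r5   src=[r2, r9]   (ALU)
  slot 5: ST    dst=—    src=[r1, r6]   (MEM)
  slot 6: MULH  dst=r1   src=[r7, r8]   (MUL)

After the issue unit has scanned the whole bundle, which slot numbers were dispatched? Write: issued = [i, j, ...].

issued = [0, 1, 2]

  0. MEM→r6 ⇒ go  {2A/1Mu/0Ld/1B | 6r 1w}
  1. ALU→r1 ⇒ go  {1A/1Mu/0Ld/1B | 4r 0w}
  2. BR ⇒ go  {1A/1Mu/0Ld/0B | 2r 0w}
  3. MEM→r4 ⇒ no(FU)  {1A/1Mu/0Ld/0B | 2r 0w}
  4. ALU→r5 ⇒ no(WR_PORT)  {1A/1Mu/0Ld/0B | 2r 0w}
  5. MEM ⇒ no(FU)  {1A/1Mu/0Ld/0B | 2r 0w}
  6. MUL→r1 ⇒ no(WR_PORT)  {1A/1Mu/0Ld/0B | 2r 0w}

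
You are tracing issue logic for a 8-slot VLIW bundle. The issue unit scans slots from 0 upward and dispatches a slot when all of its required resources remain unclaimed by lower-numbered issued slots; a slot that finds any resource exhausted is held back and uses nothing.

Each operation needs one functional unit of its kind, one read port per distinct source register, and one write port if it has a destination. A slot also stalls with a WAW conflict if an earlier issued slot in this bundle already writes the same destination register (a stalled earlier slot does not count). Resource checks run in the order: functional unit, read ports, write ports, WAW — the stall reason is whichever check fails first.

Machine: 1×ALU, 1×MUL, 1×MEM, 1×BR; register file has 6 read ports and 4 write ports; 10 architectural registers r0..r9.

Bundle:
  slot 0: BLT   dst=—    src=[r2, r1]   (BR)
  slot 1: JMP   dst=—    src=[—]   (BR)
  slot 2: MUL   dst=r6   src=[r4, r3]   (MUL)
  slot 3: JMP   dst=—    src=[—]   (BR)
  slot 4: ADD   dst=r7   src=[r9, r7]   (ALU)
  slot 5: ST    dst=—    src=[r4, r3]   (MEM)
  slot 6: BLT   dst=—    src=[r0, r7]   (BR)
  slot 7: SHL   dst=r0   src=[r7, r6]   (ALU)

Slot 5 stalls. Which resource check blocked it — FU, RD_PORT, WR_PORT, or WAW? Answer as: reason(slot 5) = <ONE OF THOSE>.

  0. BR ⇒ go  {1A/1Mu/1Ld/0B | 4r 4w}
  1. BR ⇒ no(FU)  {1A/1Mu/1Ld/0B | 4r 4w}
  2. MUL→r6 ⇒ go  {1A/0Mu/1Ld/0B | 2r 3w}
  3. BR ⇒ no(FU)  {1A/0Mu/1Ld/0B | 2r 3w}
  4. ALU→r7 ⇒ go  {0A/0Mu/1Ld/0B | 0r 2w}
  5. MEM ⇒ no(RD_PORT)  {0A/0Mu/1Ld/0B | 0r 2w}
  6. BR ⇒ no(FU)  {0A/0Mu/1Ld/0B | 0r 2w}
  7. ALU→r0 ⇒ no(FU)  {0A/0Mu/1Ld/0B | 0r 2w}

reason(slot 5) = RD_PORT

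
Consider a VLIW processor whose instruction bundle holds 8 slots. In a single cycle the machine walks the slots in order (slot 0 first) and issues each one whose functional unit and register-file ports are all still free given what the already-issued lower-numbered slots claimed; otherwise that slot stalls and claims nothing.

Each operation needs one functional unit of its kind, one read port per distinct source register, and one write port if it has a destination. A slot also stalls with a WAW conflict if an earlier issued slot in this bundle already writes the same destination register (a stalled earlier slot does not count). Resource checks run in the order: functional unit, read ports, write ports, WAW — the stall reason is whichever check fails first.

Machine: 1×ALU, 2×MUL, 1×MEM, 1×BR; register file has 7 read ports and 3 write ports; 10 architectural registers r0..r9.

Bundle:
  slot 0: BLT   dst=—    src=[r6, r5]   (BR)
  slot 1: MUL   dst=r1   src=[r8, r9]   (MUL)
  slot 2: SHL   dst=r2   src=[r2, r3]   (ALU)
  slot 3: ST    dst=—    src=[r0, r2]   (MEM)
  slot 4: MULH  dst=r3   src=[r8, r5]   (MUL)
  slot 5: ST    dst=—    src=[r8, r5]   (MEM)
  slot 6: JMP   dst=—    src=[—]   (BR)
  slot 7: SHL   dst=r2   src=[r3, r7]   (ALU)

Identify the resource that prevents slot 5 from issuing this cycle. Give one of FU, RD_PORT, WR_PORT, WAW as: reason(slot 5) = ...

reason(slot 5) = RD_PORT

slot 0 (BR): ISSUE — free A1,Mu2,Ld1,B0 rp5 wp3
slot 1 (MUL): ISSUE — free A1,Mu1,Ld1,B0 rp3 wp2
slot 2 (ALU): ISSUE — free A0,Mu1,Ld1,B0 rp1 wp1
slot 3 (MEM): stall RD_PORT — free A0,Mu1,Ld1,B0 rp1 wp1
slot 4 (MUL): stall RD_PORT — free A0,Mu1,Ld1,B0 rp1 wp1
slot 5 (MEM): stall RD_PORT — free A0,Mu1,Ld1,B0 rp1 wp1
slot 6 (BR): stall FU — free A0,Mu1,Ld1,B0 rp1 wp1
slot 7 (ALU): stall FU — free A0,Mu1,Ld1,B0 rp1 wp1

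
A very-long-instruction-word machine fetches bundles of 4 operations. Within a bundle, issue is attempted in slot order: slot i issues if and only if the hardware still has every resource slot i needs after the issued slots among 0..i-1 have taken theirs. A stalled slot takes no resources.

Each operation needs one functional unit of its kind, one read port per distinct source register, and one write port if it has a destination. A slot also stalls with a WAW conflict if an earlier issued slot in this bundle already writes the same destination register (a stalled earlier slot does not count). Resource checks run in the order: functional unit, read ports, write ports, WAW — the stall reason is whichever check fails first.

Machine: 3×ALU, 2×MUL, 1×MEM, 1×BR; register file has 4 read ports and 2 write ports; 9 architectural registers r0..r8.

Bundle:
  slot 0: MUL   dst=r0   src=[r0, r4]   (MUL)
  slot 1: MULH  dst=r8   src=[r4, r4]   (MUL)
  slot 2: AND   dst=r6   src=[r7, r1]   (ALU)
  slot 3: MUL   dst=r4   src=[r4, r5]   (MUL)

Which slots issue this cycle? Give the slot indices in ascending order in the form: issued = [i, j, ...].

(0) want 1×MUL +2rd +1wr — yes → AL3|MU1|ME1|BR1|rd2|wr1
(1) want 1×MUL +1rd +1wr — yes → AL3|MU0|ME1|BR1|rd1|wr0
(2) want 1×ALU +2rd +1wr — RD_PORT → AL3|MU0|ME1|BR1|rd1|wr0
(3) want 1×MUL +2rd +1wr — FU → AL3|MU0|ME1|BR1|rd1|wr0

issued = [0, 1]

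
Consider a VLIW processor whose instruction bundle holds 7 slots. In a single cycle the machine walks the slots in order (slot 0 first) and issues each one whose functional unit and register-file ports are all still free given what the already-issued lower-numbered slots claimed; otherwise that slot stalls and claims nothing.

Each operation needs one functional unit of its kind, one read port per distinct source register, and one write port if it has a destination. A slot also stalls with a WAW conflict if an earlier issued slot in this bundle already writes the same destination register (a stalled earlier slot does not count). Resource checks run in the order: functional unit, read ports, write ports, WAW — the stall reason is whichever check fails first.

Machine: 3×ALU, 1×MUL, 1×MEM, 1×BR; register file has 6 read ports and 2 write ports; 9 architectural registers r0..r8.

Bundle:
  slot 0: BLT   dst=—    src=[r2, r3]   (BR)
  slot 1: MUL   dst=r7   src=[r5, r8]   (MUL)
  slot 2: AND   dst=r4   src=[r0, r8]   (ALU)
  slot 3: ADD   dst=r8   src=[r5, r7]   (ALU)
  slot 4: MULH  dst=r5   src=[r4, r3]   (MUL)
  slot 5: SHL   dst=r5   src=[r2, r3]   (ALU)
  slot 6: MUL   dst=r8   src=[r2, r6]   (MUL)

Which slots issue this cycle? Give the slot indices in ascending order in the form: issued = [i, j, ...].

issued = [0, 1, 2]

slot 0 (BR): ISSUE — free A3,Mu1,Ld1,B0 rp4 wp2
slot 1 (MUL): ISSUE — free A3,Mu0,Ld1,B0 rp2 wp1
slot 2 (ALU): ISSUE — free A2,Mu0,Ld1,B0 rp0 wp0
slot 3 (ALU): stall RD_PORT — free A2,Mu0,Ld1,B0 rp0 wp0
slot 4 (MUL): stall FU — free A2,Mu0,Ld1,B0 rp0 wp0
slot 5 (ALU): stall RD_PORT — free A2,Mu0,Ld1,B0 rp0 wp0
slot 6 (MUL): stall FU — free A2,Mu0,Ld1,B0 rp0 wp0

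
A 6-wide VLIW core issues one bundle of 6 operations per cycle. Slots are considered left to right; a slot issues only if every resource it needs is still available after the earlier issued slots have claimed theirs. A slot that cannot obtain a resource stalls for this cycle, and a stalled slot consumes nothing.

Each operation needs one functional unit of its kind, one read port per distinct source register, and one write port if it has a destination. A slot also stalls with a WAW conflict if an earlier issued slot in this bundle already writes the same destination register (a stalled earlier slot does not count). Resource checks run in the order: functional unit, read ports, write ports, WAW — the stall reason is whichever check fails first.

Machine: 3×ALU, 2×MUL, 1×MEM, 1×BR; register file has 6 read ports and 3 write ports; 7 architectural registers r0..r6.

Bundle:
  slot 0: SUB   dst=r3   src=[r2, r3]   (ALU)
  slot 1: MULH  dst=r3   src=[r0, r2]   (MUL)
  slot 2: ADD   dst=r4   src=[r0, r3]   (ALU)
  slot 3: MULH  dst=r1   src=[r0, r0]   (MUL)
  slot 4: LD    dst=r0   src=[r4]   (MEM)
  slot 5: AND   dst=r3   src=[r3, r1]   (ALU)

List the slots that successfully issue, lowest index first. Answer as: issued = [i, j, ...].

[0] ALU needs rd=2 wr=1: ok; after: ALU=2 MUL=2 MEM=1 BR=1, R=4, W=2
[1] MUL needs rd=2 wr=1: WAW; after: ALU=2 MUL=2 MEM=1 BR=1, R=4, W=2
[2] ALU needs rd=2 wr=1: ok; after: ALU=1 MUL=2 MEM=1 BR=1, R=2, W=1
[3] MUL needs rd=1 wr=1: ok; after: ALU=1 MUL=1 MEM=1 BR=1, R=1, W=0
[4] MEM needs rd=1 wr=1: WR_PORT; after: ALU=1 MUL=1 MEM=1 BR=1, R=1, W=0
[5] ALU needs rd=2 wr=1: RD_PORT; after: ALU=1 MUL=1 MEM=1 BR=1, R=1, W=0

issued = [0, 2, 3]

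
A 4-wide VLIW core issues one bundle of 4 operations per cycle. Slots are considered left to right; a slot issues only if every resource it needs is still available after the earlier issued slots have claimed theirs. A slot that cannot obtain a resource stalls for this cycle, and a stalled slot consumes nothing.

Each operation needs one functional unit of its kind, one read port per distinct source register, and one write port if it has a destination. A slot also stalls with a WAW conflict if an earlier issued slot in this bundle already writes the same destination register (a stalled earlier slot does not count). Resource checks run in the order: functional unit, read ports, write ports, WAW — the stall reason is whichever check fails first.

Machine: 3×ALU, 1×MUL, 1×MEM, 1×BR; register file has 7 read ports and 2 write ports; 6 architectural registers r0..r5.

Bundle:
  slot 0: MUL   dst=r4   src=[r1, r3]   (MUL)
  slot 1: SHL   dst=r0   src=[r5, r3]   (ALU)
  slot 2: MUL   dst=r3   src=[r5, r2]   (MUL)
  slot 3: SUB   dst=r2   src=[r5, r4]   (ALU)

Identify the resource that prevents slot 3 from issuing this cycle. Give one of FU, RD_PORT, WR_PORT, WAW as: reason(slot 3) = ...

#0 MUL src=r1,r3 dispatched  <A:3 Mu:0 Ld:1 B:1 rd:5 wr:1>
#1 ALU src=r5,r3 dispatched  <A:2 Mu:0 Ld:1 B:1 rd:3 wr:0>
#2 MUL src=r5,r2 held:FU  <A:2 Mu:0 Ld:1 B:1 rd:3 wr:0>
#3 ALU src=r5,r4 held:WR_PORT  <A:2 Mu:0 Ld:1 B:1 rd:3 wr:0>

reason(slot 3) = WR_PORT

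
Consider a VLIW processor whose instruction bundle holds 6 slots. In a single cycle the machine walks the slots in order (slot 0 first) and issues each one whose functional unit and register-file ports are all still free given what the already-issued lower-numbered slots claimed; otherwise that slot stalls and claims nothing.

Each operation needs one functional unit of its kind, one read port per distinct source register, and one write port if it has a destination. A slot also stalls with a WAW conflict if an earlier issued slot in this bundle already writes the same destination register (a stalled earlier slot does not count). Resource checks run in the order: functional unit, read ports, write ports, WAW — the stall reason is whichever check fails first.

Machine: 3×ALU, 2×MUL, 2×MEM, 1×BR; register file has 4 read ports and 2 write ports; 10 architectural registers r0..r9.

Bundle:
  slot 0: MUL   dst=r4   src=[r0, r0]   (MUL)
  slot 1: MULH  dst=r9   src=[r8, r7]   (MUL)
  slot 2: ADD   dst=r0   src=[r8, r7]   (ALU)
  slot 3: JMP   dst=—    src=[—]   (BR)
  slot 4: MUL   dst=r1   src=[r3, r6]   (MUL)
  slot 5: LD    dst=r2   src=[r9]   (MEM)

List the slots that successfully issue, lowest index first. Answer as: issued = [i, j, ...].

#0 MUL src=r0,r0 dispatched  <A:3 Mu:1 Ld:2 B:1 rd:3 wr:1>
#1 MUL src=r8,r7 dispatched  <A:3 Mu:0 Ld:2 B:1 rd:1 wr:0>
#2 ALU src=r8,r7 held:RD_PORT  <A:3 Mu:0 Ld:2 B:1 rd:1 wr:0>
#3 BR src=- dispatched  <A:3 Mu:0 Ld:2 B:0 rd:1 wr:0>
#4 MUL src=r3,r6 held:FU  <A:3 Mu:0 Ld:2 B:0 rd:1 wr:0>
#5 MEM src=r9 held:WR_PORT  <A:3 Mu:0 Ld:2 B:0 rd:1 wr:0>

issued = [0, 1, 3]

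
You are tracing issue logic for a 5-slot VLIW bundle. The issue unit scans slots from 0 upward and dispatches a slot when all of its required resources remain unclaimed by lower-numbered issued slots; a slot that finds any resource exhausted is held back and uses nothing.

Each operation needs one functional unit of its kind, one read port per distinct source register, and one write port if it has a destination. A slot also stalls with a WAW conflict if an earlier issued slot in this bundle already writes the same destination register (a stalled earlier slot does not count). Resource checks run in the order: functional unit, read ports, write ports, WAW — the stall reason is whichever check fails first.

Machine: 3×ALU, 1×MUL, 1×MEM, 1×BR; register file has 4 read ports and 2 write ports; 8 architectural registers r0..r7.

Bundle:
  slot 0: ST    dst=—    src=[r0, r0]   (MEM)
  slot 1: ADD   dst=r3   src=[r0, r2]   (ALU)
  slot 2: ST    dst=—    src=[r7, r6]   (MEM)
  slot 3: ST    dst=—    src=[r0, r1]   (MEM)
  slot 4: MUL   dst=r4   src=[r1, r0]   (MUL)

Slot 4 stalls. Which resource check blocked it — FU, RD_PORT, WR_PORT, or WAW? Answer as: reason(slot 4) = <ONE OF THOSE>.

(0) want 1×MEM +1rd +0wr — yes → AL3|MU1|ME0|BR1|rd3|wr2
(1) want 1×ALU +2rd +1wr — yes → AL2|MU1|ME0|BR1|rd1|wr1
(2) want 1×MEM +2rd +0wr — FU → AL2|MU1|ME0|BR1|rd1|wr1
(3) want 1×MEM +2rd +0wr — FU → AL2|MU1|ME0|BR1|rd1|wr1
(4) want 1×MUL +2rd +1wr — RD_PORT → AL2|MU1|ME0|BR1|rd1|wr1

reason(slot 4) = RD_PORT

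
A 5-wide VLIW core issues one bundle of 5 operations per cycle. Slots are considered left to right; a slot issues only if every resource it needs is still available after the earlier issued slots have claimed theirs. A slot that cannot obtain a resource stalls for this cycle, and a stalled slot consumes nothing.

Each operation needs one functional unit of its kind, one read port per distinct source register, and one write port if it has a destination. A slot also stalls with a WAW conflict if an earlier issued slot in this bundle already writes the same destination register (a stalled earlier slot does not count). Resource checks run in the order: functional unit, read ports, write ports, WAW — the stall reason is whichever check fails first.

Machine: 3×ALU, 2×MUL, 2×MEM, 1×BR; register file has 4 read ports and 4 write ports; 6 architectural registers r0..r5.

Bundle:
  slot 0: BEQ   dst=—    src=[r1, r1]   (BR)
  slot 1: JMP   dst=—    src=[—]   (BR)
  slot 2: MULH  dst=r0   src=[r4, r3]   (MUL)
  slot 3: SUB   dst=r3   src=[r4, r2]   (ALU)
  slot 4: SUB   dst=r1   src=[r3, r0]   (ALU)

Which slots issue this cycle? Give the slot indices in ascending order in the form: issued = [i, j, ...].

[0] BR needs rd=1 wr=0: ok; after: ALU=3 MUL=2 MEM=2 BR=0, R=3, W=4
[1] BR needs rd=0 wr=0: FU; after: ALU=3 MUL=2 MEM=2 BR=0, R=3, W=4
[2] MUL needs rd=2 wr=1: ok; after: ALU=3 MUL=1 MEM=2 BR=0, R=1, W=3
[3] ALU needs rd=2 wr=1: RD_PORT; after: ALU=3 MUL=1 MEM=2 BR=0, R=1, W=3
[4] ALU needs rd=2 wr=1: RD_PORT; after: ALU=3 MUL=1 MEM=2 BR=0, R=1, W=3

issued = [0, 2]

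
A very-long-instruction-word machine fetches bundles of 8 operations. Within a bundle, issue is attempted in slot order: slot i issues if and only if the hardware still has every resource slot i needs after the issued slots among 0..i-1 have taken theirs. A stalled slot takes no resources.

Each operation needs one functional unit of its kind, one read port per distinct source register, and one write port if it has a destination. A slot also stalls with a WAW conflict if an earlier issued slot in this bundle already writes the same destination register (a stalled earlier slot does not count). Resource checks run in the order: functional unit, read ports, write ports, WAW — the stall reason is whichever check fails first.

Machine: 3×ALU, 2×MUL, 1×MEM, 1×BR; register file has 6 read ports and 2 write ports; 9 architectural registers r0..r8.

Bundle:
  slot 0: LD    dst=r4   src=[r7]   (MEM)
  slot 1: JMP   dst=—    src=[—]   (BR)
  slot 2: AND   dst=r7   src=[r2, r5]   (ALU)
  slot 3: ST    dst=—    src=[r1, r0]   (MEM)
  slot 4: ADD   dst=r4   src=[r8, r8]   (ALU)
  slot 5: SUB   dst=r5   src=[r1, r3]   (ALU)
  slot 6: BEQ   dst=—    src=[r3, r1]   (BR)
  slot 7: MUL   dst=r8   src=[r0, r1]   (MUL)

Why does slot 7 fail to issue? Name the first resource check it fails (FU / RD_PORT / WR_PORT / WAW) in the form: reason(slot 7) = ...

#0 MEM src=r7 dispatched  <A:3 Mu:2 Ld:0 B:1 rd:5 wr:1>
#1 BR src=- dispatched  <A:3 Mu:2 Ld:0 B:0 rd:5 wr:1>
#2 ALU src=r2,r5 dispatched  <A:2 Mu:2 Ld:0 B:0 rd:3 wr:0>
#3 MEM src=r1,r0 held:FU  <A:2 Mu:2 Ld:0 B:0 rd:3 wr:0>
#4 ALU src=r8,r8 held:WR_PORT  <A:2 Mu:2 Ld:0 B:0 rd:3 wr:0>
#5 ALU src=r1,r3 held:WR_PORT  <A:2 Mu:2 Ld:0 B:0 rd:3 wr:0>
#6 BR src=r3,r1 held:FU  <A:2 Mu:2 Ld:0 B:0 rd:3 wr:0>
#7 MUL src=r0,r1 held:WR_PORT  <A:2 Mu:2 Ld:0 B:0 rd:3 wr:0>

reason(slot 7) = WR_PORT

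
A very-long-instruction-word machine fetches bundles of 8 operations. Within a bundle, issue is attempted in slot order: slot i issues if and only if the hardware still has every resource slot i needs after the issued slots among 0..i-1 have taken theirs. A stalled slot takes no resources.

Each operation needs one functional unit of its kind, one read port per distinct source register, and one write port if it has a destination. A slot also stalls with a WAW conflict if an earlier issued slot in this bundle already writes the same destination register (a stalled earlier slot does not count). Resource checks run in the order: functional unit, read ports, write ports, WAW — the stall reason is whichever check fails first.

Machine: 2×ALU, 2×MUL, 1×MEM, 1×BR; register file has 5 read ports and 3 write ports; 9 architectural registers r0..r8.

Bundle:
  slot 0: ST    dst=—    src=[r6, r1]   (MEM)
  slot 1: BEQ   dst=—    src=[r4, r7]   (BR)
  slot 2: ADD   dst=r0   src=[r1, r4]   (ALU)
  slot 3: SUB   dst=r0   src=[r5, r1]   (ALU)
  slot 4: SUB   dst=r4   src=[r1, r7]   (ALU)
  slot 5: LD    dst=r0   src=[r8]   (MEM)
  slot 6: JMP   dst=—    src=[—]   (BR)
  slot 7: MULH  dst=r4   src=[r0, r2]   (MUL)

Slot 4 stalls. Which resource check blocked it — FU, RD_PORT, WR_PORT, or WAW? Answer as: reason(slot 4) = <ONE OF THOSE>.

reason(slot 4) = RD_PORT

slot 0 (MEM): ISSUE — free A2,Mu2,Ld0,B1 rp3 wp3
slot 1 (BR): ISSUE — free A2,Mu2,Ld0,B0 rp1 wp3
slot 2 (ALU): stall RD_PORT — free A2,Mu2,Ld0,B0 rp1 wp3
slot 3 (ALU): stall RD_PORT — free A2,Mu2,Ld0,B0 rp1 wp3
slot 4 (ALU): stall RD_PORT — free A2,Mu2,Ld0,B0 rp1 wp3
slot 5 (MEM): stall FU — free A2,Mu2,Ld0,B0 rp1 wp3
slot 6 (BR): stall FU — free A2,Mu2,Ld0,B0 rp1 wp3
slot 7 (MUL): stall RD_PORT — free A2,Mu2,Ld0,B0 rp1 wp3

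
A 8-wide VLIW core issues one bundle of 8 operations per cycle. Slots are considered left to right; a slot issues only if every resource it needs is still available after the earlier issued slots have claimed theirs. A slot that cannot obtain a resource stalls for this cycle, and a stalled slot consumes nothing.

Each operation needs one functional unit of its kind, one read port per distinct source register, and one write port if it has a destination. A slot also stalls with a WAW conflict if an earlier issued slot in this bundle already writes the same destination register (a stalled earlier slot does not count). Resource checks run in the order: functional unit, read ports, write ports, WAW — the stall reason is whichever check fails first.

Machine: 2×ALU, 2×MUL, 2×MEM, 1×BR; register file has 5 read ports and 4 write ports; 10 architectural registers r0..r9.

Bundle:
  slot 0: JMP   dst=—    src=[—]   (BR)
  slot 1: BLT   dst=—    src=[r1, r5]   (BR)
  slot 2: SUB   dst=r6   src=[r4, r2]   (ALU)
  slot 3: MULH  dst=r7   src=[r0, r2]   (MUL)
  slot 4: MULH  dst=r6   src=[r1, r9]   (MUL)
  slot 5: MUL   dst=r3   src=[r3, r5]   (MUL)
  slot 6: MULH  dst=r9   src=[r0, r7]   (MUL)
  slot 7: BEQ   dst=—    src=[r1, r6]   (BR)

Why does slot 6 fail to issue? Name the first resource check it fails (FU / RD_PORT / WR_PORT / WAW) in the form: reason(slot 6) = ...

  0. BR ⇒ go  {2A/2Mu/2Ld/0B | 5r 4w}
  1. BR ⇒ no(FU)  {2A/2Mu/2Ld/0B | 5r 4w}
  2. ALU→r6 ⇒ go  {1A/2Mu/2Ld/0B | 3r 3w}
  3. MUL→r7 ⇒ go  {1A/1Mu/2Ld/0B | 1r 2w}
  4. MUL→r6 ⇒ no(RD_PORT)  {1A/1Mu/2Ld/0B | 1r 2w}
  5. MUL→r3 ⇒ no(RD_PORT)  {1A/1Mu/2Ld/0B | 1r 2w}
  6. MUL→r9 ⇒ no(RD_PORT)  {1A/1Mu/2Ld/0B | 1r 2w}
  7. BR ⇒ no(FU)  {1A/1Mu/2Ld/0B | 1r 2w}

reason(slot 6) = RD_PORT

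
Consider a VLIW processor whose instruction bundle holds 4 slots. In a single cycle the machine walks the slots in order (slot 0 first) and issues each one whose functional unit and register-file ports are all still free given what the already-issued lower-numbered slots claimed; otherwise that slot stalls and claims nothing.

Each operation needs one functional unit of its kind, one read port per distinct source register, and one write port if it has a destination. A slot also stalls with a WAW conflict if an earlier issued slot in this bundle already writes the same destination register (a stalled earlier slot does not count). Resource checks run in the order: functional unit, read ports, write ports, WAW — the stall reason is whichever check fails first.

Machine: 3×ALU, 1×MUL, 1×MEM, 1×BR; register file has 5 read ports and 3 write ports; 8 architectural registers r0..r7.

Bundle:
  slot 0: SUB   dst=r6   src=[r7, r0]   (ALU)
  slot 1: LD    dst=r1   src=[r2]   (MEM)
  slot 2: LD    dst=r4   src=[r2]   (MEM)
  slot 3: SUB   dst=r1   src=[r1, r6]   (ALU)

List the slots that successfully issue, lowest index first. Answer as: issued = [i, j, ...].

issued = [0, 1]

slot 0 (ALU): ISSUE — free A2,Mu1,Ld1,B1 rp3 wp2
slot 1 (MEM): ISSUE — free A2,Mu1,Ld0,B1 rp2 wp1
slot 2 (MEM): stall FU — free A2,Mu1,Ld0,B1 rp2 wp1
slot 3 (ALU): stall WAW — free A2,Mu1,Ld0,B1 rp2 wp1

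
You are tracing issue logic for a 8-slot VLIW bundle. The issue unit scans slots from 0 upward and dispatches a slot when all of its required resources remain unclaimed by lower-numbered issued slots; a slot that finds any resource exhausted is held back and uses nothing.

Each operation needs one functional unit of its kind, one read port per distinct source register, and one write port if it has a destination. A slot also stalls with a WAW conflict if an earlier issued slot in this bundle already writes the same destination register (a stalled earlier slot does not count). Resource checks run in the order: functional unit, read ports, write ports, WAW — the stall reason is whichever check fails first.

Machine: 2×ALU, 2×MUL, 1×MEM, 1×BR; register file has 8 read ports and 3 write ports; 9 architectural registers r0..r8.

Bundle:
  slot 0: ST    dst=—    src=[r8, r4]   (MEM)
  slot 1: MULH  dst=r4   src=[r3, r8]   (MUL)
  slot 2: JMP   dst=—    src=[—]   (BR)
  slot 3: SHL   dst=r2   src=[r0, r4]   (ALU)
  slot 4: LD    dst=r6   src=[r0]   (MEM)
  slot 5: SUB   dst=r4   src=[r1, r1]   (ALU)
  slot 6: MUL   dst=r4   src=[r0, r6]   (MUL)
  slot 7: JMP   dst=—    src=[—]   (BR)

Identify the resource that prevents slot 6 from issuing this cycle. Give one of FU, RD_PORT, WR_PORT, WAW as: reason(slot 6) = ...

  0. MEM ⇒ go  {2A/2Mu/0Ld/1B | 6r 3w}
  1. MUL→r4 ⇒ go  {2A/1Mu/0Ld/1B | 4r 2w}
  2. BR ⇒ go  {2A/1Mu/0Ld/0B | 4r 2w}
  3. ALU→r2 ⇒ go  {1A/1Mu/0Ld/0B | 2r 1w}
  4. MEM→r6 ⇒ no(FU)  {1A/1Mu/0Ld/0B | 2r 1w}
  5. ALU→r4 ⇒ no(WAW)  {1A/1Mu/0Ld/0B | 2r 1w}
  6. MUL→r4 ⇒ no(WAW)  {1A/1Mu/0Ld/0B | 2r 1w}
  7. BR ⇒ no(FU)  {1A/1Mu/0Ld/0B | 2r 1w}

reason(slot 6) = WAW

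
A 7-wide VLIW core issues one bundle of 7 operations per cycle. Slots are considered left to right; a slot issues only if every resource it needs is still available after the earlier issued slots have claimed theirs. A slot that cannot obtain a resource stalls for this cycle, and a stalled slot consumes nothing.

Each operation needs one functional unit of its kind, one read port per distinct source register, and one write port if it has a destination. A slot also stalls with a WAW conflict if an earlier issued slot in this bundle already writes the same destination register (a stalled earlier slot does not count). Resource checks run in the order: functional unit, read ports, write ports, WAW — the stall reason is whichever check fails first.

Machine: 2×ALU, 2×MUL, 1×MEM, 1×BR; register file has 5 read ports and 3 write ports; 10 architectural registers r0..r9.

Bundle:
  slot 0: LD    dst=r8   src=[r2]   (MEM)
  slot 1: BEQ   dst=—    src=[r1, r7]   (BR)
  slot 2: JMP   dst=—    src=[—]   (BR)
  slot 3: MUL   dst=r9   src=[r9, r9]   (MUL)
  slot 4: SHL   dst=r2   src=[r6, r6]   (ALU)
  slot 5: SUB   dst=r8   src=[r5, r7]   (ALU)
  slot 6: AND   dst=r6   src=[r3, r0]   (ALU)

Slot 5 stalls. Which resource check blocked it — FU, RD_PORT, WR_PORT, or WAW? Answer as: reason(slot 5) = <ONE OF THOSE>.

reason(slot 5) = RD_PORT

  0. MEM→r8 ⇒ go  {2A/2Mu/0Ld/1B | 4r 2w}
  1. BR ⇒ go  {2A/2Mu/0Ld/0B | 2r 2w}
  2. BR ⇒ no(FU)  {2A/2Mu/0Ld/0B | 2r 2w}
  3. MUL→r9 ⇒ go  {2A/1Mu/0Ld/0B | 1r 1w}
  4. ALU→r2 ⇒ go  {1A/1Mu/0Ld/0B | 0r 0w}
  5. ALU→r8 ⇒ no(RD_PORT)  {1A/1Mu/0Ld/0B | 0r 0w}
  6. ALU→r6 ⇒ no(RD_PORT)  {1A/1Mu/0Ld/0B | 0r 0w}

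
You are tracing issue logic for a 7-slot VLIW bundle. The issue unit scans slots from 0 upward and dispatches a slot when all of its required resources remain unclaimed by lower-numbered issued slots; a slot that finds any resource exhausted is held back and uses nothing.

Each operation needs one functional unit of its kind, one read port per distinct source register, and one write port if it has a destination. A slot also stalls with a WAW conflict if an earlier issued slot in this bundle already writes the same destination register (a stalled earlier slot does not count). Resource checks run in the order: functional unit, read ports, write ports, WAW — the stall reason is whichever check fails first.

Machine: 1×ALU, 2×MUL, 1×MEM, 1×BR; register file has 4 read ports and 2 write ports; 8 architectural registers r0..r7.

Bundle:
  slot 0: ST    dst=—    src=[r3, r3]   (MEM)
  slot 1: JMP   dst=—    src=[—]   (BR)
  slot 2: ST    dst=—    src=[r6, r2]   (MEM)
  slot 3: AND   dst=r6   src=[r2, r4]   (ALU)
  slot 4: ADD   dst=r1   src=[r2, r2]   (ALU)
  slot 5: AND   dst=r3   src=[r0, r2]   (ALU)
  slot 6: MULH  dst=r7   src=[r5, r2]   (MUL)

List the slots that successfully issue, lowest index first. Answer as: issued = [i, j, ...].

issued = [0, 1, 3]

  0. MEM ⇒ go  {1A/2Mu/0Ld/1B | 3r 2w}
  1. BR ⇒ go  {1A/2Mu/0Ld/0B | 3r 2w}
  2. MEM ⇒ no(FU)  {1A/2Mu/0Ld/0B | 3r 2w}
  3. ALU→r6 ⇒ go  {0A/2Mu/0Ld/0B | 1r 1w}
  4. ALU→r1 ⇒ no(FU)  {0A/2Mu/0Ld/0B | 1r 1w}
  5. ALU→r3 ⇒ no(FU)  {0A/2Mu/0Ld/0B | 1r 1w}
  6. MUL→r7 ⇒ no(RD_PORT)  {0A/2Mu/0Ld/0B | 1r 1w}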